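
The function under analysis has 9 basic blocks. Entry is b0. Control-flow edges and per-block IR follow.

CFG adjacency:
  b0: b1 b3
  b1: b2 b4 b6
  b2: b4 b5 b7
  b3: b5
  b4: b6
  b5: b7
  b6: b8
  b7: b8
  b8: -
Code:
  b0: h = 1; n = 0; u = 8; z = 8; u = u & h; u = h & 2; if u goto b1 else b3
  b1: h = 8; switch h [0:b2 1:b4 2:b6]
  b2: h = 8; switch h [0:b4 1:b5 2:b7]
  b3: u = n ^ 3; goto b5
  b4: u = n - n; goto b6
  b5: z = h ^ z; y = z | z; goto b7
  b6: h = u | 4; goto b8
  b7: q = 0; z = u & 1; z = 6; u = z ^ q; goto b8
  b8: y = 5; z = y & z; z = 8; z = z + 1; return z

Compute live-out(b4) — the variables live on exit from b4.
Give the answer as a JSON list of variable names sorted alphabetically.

Answer: ["u", "z"]

Analysis:
def/use:
  b0: {h,n,u,z} / ∅
  b1: {h} / ∅
  b2: {h} / ∅
  b3: {u} / {n}
  b4: {u} / {n}
  b5: {y,z} / {h,z}
  b6: {h} / {u}
  b7: {q,u,z} / {u}
  b8: {y,z} / {z}

Backward fixpoint:
  b0 li=∅ lo={h,n,u,z}
  b1 li={n,u,z} lo={n,u,z}
  b2 li={n,u,z} lo={h,n,u,z}
  b3 li={h,n,z} lo={h,u,z}
  b4 li={n,z} lo={u,z}
  b5 li={h,u,z} lo={u}
  b6 li={u,z} lo={z}
  b7 li={u} lo={z}
  b8 li={z} lo=∅

live-out(b4) = ["u", "z"]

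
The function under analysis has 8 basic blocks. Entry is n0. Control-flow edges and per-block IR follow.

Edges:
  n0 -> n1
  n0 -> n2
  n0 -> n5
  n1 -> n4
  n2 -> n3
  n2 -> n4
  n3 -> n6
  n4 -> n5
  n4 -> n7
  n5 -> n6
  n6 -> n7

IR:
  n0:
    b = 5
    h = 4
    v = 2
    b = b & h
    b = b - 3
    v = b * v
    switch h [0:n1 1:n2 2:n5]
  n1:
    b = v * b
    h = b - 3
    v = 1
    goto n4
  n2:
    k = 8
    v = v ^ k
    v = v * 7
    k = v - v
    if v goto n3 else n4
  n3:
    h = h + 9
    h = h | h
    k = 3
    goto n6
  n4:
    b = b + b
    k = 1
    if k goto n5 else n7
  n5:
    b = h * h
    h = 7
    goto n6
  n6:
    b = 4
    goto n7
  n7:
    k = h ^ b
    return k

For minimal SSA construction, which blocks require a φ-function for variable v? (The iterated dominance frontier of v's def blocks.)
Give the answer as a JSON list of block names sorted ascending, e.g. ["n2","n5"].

idom tree: n1←n0 n2←n0 n3←n2 n4←n0 n5←n0 n6←n0 n7←n0
Dom at joins:
  n4: preds {n1,n2}: {n0,n1} ∩ {n0,n2} = {n0}; idom=n0
  n5: preds {n0,n4}: {n0} ∩ {n0,n4} = {n0}; idom=n0
  n6: preds {n3,n5}: {n0,n2,n3} ∩ {n0,n5} = {n0}; idom=n0
  n7: preds {n4,n6}: {n0,n4} ∩ {n0,n6} = {n0}; idom=n0

DF derivation:
  join n4 pred n1: n1 stop@n0
  join n4 pred n2: n2 stop@n0
  join n5 pred n0: · stop@n0
  join n5 pred n4: n4 stop@n0
  join n6 pred n3: n3→n2 stop@n0
  join n6 pred n5: n5 stop@n0
  join n7 pred n4: n4 stop@n0
  join n7 pred n6: n6 stop@n0
  n0 → ∅
  n1 → {n4}
  n2 → {n4,n6}
  n3 → {n6}
  n4 → {n5,n7}
  n5 → {n6}
  n6 → {n7}
  n7 → ∅

φ for v: defs {n0,n1,n2}
  DF⁺ = {n4,n5,n6,n7}

Answer: ["n4", "n5", "n6", "n7"]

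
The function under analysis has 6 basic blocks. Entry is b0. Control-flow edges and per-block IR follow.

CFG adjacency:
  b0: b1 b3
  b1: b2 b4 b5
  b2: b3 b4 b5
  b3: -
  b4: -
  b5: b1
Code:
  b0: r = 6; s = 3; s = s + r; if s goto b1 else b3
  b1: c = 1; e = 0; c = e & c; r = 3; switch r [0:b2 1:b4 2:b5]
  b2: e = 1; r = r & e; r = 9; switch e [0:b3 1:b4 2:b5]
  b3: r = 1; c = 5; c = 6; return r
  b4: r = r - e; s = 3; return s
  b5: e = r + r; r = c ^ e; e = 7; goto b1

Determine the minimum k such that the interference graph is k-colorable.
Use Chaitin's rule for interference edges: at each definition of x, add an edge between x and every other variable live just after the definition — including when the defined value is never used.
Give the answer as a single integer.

Per-block:
  b0 def {r,s} use ∅
  b1 def {c,e,r} use ∅
  b2 def {e,r} use {r}
  b3 def {c,r} use ∅
  b4 def {r,s} use {e,r}
  b5 def {e,r} use {c,r}

Live sets:
  b0: in=∅ out=∅
  b1: in=∅ out={c,e,r}
  b2: in={c,r} out={c,e,r}
  b3: in=∅ out=∅
  b4: in={e,r} out=∅
  b5: in={c,r} out=∅

Interfere edges:
  c — {e,r}
  e — {c,r}
  r — {c,e,s}
  s — {r}

Chromatic number:
  clique {c,e,r} ⇒ need ≥ 3
  3-colouring: r0={r}  r1={c,s}  r2={e}
  χ = 3

Answer: 3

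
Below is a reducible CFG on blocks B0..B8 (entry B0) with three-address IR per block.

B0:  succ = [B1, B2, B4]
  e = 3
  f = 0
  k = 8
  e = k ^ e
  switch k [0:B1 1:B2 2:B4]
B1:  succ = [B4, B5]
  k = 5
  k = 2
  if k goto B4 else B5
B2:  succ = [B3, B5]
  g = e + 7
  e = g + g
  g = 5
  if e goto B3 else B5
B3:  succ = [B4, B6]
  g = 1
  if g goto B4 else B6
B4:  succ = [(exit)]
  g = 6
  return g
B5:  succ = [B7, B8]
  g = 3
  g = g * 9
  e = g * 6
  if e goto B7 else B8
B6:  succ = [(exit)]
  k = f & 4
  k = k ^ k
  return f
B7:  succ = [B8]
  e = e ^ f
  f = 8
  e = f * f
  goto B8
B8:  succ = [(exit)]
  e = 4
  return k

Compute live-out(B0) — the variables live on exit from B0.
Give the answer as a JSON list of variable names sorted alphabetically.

def/use:
  B0 def {e,f,k} use ∅
  B1 def {k} use ∅
  B2 def {e,g} use {e}
  B3 def {g} use ∅
  B4 def {g} use ∅
  B5 def {e,g} use ∅
  B6 def {k} use {f}
  B7 def {e,f} use {e,f}
  B8 def {e} use {k}

Backward fixpoint:
  B0: in=∅ out={e,f,k}
  B1: in={f} out={f,k}
  B2: in={e,f,k} out={f,k}
  B3: in={f} out={f}
  B4: in=∅ out=∅
  B5: in={f,k} out={e,f,k}
  B6: in={f} out=∅
  B7: in={e,f,k} out={k}
  B8: in={k} out=∅

live-out(B0) = ["e", "f", "k"]

Answer: ["e", "f", "k"]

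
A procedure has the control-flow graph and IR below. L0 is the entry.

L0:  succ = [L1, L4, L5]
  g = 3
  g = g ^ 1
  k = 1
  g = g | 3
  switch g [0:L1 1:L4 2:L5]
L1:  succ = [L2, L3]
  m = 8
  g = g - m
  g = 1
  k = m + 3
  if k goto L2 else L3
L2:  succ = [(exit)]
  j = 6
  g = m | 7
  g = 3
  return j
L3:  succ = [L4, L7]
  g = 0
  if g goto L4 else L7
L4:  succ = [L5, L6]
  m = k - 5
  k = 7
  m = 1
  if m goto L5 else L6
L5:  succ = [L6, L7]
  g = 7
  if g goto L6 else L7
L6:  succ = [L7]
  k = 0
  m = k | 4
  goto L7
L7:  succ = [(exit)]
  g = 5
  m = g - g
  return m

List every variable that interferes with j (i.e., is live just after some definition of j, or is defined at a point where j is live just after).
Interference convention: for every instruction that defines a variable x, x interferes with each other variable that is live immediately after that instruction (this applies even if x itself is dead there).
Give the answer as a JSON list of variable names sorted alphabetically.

Answer: ["g", "m"]

Derivation:
Block summaries:
  L0: def={g,k} ue=∅
  L1: def={g,k,m} ue={g}
  L2: def={g,j} ue={m}
  L3: def={g} ue=∅
  L4: def={k,m} ue={k}
  L5: def={g} ue=∅
  L6: def={k,m} ue=∅
  L7: def={g,m} ue=∅

Live sets:
  live L0: ∅→{g,k}
  live L1: {g}→{k,m}
  live L2: {m}→∅
  live L3: {k}→{k}
  live L4: {k}→∅
  live L5: ∅→∅
  live L6: ∅→∅
  live L7: ∅→∅

Interference:
  g — {j,k,m}
  j — {g,m}
  k — {g,m}
  m — {g,j,k}

N(j) = ["g", "m"]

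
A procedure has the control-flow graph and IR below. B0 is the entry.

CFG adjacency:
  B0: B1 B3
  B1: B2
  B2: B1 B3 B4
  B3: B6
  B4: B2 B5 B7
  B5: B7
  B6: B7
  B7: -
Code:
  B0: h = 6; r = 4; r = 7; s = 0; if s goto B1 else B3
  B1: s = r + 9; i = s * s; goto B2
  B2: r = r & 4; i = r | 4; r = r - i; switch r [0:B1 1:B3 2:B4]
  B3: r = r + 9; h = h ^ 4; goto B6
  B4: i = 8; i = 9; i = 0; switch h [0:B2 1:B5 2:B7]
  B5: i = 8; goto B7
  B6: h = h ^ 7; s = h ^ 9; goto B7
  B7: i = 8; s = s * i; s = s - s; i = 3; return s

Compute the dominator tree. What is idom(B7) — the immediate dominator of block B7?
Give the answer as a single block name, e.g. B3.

idom tree: B1←B0 B2←B1 B3←B0 B4←B2 B5←B4 B6←B3 B7←B0
Dom∩ at merges:
  B1: preds {B0,B2}: {B0} ∩ {B0,B1,B2} = {B0}; idom=B0
  B2: preds {B1,B4}: {B0,B1} ∩ {B0,B1,B2,B4} = {B0,B1}; idom=B1
  B3: preds {B0,B2}: {B0} ∩ {B0,B1,B2} = {B0}; idom=B0
  B7: preds {B4,B5,B6}: {B0,B1,B2,B4} ∩ {B0,B1,B2,B4,B5} ∩ {B0,B3,B6} = {B0}; idom=B0

idom(B7) = B0

Answer: B0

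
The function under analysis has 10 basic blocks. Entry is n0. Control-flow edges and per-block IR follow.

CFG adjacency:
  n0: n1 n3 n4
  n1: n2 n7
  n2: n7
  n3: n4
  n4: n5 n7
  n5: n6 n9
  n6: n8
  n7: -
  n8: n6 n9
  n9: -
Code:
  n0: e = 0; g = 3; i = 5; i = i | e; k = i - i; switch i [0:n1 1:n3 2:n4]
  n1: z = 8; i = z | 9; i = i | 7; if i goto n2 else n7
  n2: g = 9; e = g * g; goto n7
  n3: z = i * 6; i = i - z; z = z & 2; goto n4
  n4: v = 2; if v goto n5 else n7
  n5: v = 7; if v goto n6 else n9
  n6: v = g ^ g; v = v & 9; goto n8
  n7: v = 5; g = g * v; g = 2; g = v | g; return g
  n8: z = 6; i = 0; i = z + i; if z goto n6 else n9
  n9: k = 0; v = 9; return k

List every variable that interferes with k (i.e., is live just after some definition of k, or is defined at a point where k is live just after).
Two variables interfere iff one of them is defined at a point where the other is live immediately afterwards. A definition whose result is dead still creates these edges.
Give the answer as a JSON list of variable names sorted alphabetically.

Answer: ["g", "i", "v"]

Analysis:
def/use:
  n0: {e,g,i,k} / ∅
  n1: {i,z} / ∅
  n2: {e,g} / ∅
  n3: {i,z} / {i}
  n4: {v} / ∅
  n5: {v} / ∅
  n6: {v} / {g}
  n7: {g,v} / {g}
  n8: {i,z} / ∅
  n9: {k,v} / ∅

Live sets:
  live n0: ∅→{g,i}
  live n1: {g}→{g}
  live n2: ∅→{g}
  live n3: {g,i}→{g}
  live n4: {g}→{g}
  live n5: {g}→{g}
  live n6: {g}→{g}
  live n7: {g}→∅
  live n8: {g}→{g}
  live n9: ∅→∅

Conflict graph:
  e: {g,i}
  g: {e,i,k,v,z}
  i: {e,g,k,z}
  k: {g,i,v}
  v: {g,k}
  z: {g,i}

N(k) = ["g", "i", "v"]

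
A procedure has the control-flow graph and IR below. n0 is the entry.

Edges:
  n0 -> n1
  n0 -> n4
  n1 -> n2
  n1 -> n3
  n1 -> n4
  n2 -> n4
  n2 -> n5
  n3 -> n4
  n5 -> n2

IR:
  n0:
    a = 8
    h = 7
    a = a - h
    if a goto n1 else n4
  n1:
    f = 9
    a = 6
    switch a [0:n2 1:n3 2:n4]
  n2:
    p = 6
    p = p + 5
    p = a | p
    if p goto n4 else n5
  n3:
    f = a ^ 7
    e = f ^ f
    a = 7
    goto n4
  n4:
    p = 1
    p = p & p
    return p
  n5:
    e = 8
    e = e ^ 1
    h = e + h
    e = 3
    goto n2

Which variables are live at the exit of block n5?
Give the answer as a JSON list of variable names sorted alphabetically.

def/use:
  n0: {a,h} / ∅
  n1: {a,f} / ∅
  n2: {p} / {a}
  n3: {a,e,f} / {a}
  n4: {p} / ∅
  n5: {e,h} / {h}

Liveness:
  n0 li=∅ lo={h}
  n1 li={h} lo={a,h}
  n2 li={a,h} lo={a,h}
  n3 li={a} lo=∅
  n4 li=∅ lo=∅
  n5 li={a,h} lo={a,h}

live-out(n5) = ["a", "h"]

Answer: ["a", "h"]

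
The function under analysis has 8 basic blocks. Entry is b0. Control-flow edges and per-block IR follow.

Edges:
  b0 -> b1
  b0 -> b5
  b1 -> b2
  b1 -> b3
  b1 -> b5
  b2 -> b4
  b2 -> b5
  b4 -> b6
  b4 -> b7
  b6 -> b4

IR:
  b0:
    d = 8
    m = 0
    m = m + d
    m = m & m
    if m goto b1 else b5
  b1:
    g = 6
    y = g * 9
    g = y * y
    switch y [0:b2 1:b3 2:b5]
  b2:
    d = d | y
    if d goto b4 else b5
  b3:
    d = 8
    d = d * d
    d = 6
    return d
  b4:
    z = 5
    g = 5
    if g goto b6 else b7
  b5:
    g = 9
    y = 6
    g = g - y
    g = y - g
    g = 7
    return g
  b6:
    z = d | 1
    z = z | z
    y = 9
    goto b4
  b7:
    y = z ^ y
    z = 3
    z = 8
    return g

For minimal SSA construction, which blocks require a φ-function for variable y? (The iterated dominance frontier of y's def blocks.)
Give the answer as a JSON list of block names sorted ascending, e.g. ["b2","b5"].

Answer: ["b4", "b5"]

Derivation:
idom tree: b1←b0 b2←b1 b3←b1 b4←b2 b5←b0 b6←b4 b7←b4
Dom∩ at merges:
  b4: preds {b2,b6}: {b0,b1,b2} ∩ {b0,b1,b2,b4,b6} = {b0,b1,b2}; idom=b2
  b5: preds {b0,b1,b2}: {b0} ∩ {b0,b1} ∩ {b0,b1,b2} = {b0}; idom=b0

DF derivation:
  join b4 pred b2: · stop@b2
  join b4 pred b6: b6→b4 stop@b2
  join b5 pred b0: · stop@b0
  join b5 pred b1: b1 stop@b0
  join b5 pred b2: b2→b1 stop@b0
  b0 → ∅
  b1 → {b5}
  b2 → {b5}
  b3 → ∅
  b4 → {b4}
  b5 → ∅
  b6 → {b4}
  b7 → ∅

φ for y: defs {b1,b5,b6,b7}
  DF⁺ = {b4,b5}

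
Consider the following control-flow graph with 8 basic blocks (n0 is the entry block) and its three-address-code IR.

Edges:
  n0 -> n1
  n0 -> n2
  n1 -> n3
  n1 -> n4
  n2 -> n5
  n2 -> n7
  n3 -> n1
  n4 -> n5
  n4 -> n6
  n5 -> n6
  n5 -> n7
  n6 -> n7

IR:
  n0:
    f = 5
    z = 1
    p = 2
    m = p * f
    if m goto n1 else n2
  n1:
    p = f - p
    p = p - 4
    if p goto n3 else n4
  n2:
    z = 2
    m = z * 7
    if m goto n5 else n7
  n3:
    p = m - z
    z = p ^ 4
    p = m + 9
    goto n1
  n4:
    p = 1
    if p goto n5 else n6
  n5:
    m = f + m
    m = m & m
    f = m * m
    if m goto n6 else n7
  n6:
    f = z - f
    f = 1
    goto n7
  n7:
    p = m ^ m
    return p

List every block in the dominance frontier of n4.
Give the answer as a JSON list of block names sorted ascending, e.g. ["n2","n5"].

idom tree: n1←n0 n2←n0 n3←n1 n4←n1 n5←n0 n6←n0 n7←n0
Dom∩ at merges:
  n1: preds {n0,n3}: {n0} ∩ {n0,n1,n3} = {n0}; idom=n0
  n5: preds {n2,n4}: {n0,n2} ∩ {n0,n1,n4} = {n0}; idom=n0
  n6: preds {n4,n5}: {n0,n1,n4} ∩ {n0,n5} = {n0}; idom=n0
  n7: preds {n2,n5,n6}: {n0,n2} ∩ {n0,n5} ∩ {n0,n6} = {n0}; idom=n0

Frontier:
  n1←n0: walk · to n0
  n1←n3: walk n3→n1 to n0
  n5←n2: walk n2 to n0
  n5←n4: walk n4→n1 to n0
  n6←n4: walk n4→n1 to n0
  n6←n5: walk n5 to n0
  n7←n2: walk n2 to n0
  n7←n5: walk n5 to n0
  n7←n6: walk n6 to n0
  n0: DF=∅
  n1: DF={n1,n5,n6}
  n2: DF={n5,n7}
  n3: DF={n1}
  n4: DF={n5,n6}
  n5: DF={n6,n7}
  n6: DF={n7}
  n7: DF=∅

DF(n4) = ["n5", "n6"]

Answer: ["n5", "n6"]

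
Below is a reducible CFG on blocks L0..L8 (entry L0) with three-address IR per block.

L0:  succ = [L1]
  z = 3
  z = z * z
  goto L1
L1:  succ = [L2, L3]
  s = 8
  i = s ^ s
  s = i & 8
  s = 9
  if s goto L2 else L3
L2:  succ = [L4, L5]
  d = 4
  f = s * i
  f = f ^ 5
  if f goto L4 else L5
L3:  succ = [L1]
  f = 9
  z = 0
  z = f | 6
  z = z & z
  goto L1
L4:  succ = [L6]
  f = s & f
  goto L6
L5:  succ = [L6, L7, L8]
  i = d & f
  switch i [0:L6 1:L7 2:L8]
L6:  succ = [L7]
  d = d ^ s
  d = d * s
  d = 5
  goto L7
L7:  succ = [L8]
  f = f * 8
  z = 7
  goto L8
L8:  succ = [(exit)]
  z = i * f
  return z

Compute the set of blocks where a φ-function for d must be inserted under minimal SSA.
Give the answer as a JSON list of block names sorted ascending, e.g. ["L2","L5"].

Answer: ["L7", "L8"]

Derivation:
idom tree: L1←L0 L2←L1 L3←L1 L4←L2 L5←L2 L6←L2 L7←L2 L8←L2
Dom at joins:
  L1: preds {L0,L3}: {L0} ∩ {L0,L1,L3} = {L0}; idom=L0
  L6: preds {L4,L5}: {L0,L1,L2,L4} ∩ {L0,L1,L2,L5} = {L0,L1,L2}; idom=L2
  L7: preds {L5,L6}: {L0,L1,L2,L5} ∩ {L0,L1,L2,L6} = {L0,L1,L2}; idom=L2
  L8: preds {L5,L7}: {L0,L1,L2,L5} ∩ {L0,L1,L2,L7} = {L0,L1,L2}; idom=L2

Frontier:
  L1←L0: walk · to L0
  L1←L3: walk L3→L1 to L0
  L6←L4: walk L4 to L2
  L6←L5: walk L5 to L2
  L7←L5: walk L5 to L2
  L7←L6: walk L6 to L2
  L8←L5: walk L5 to L2
  L8←L7: walk L7 to L2
  L0: DF=∅
  L1: DF={L1}
  L2: DF=∅
  L3: DF={L1}
  L4: DF={L6}
  L5: DF={L6,L7,L8}
  L6: DF={L7}
  L7: DF={L8}
  L8: DF=∅

φ for d: defs {L2,L6}
  DF⁺ = {L7,L8}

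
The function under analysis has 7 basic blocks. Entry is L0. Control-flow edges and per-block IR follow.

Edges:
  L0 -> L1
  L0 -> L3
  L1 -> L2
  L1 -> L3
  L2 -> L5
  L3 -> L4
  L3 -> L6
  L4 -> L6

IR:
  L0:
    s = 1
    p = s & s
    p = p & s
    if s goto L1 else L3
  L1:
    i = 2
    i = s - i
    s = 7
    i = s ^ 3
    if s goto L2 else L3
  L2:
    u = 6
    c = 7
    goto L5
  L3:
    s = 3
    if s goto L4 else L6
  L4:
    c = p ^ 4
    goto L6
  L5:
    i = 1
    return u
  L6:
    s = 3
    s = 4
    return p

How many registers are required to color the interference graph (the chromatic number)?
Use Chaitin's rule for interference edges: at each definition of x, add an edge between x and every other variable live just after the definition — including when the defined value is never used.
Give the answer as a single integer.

Answer: 3

Analysis:
Per-block:
  L0 def {p,s} use ∅
  L1 def {i,s} use {s}
  L2 def {c,u} use ∅
  L3 def {s} use ∅
  L4 def {c} use {p}
  L5 def {i} use {u}
  L6 def {s} use {p}

Live sets:
  L0: in=∅ out={p,s}
  L1: in={p,s} out={p}
  L2: in=∅ out={u}
  L3: in={p} out={p}
  L4: in={p} out={p}
  L5: in={u} out=∅
  L6: in={p} out=∅

Interference:
  c: {p,u}
  i: {p,s,u}
  p: {c,i,s}
  s: {i,p}
  u: {c,i}

Chromatic number:
  clique {i,p,s} ⇒ need ≥ 3
  assign c→r0 i→r0 p→r1 s→r2 u→r1 — no edge inside a register ⇒ χ ≤ 3
  χ = 3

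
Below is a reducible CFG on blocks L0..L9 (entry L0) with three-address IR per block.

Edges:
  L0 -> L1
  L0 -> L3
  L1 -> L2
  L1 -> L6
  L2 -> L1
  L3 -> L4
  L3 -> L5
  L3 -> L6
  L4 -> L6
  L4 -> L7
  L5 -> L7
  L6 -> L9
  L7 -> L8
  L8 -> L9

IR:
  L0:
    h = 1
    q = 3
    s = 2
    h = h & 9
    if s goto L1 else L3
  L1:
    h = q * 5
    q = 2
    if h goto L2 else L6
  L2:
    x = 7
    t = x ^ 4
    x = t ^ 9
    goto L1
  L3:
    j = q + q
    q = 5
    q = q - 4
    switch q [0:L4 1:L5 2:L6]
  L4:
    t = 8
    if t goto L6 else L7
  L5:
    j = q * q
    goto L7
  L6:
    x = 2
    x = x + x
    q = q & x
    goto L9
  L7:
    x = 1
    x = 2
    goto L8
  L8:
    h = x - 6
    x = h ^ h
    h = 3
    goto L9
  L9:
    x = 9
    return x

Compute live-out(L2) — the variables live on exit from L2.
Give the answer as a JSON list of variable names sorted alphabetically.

Answer: ["q"]

Derivation:
def/use:
  L0: def={h,q,s} ue=∅
  L1: def={h,q} ue={q}
  L2: def={t,x} ue=∅
  L3: def={j,q} ue={q}
  L4: def={t} ue=∅
  L5: def={j} ue={q}
  L6: def={q,x} ue={q}
  L7: def={x} ue=∅
  L8: def={h,x} ue={x}
  L9: def={x} ue=∅

Liveness:
  live L0: ∅→{q}
  live L1: {q}→{q}
  live L2: {q}→{q}
  live L3: {q}→{q}
  live L4: {q}→{q}
  live L5: {q}→∅
  live L6: {q}→∅
  live L7: ∅→{x}
  live L8: {x}→∅
  live L9: ∅→∅

live-out(L2) = ["q"]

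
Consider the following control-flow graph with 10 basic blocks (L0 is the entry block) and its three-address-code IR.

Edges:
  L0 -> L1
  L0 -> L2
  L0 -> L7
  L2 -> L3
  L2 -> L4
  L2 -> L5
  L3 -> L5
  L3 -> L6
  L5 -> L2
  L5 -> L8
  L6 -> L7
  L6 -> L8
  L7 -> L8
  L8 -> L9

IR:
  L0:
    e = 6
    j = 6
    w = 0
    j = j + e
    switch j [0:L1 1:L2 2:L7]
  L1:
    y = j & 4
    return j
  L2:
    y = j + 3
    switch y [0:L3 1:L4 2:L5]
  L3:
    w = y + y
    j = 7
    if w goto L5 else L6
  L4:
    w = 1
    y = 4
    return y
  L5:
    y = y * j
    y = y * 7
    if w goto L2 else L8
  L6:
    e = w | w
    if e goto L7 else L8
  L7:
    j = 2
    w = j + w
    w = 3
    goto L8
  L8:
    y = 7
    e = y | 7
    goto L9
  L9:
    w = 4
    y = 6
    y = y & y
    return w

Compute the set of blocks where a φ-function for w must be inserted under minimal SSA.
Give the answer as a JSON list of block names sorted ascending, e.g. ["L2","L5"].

Answer: ["L2", "L5", "L7", "L8"]

Working:
idom tree: L1←L0 L2←L0 L3←L2 L4←L2 L5←L2 L6←L3 L7←L0 L8←L0 L9←L8
Dom∩ at merges:
  L2: preds {L0,L5}: {L0} ∩ {L0,L2,L5} = {L0}; idom=L0
  L5: preds {L2,L3}: {L0,L2} ∩ {L0,L2,L3} = {L0,L2}; idom=L2
  L7: preds {L0,L6}: {L0} ∩ {L0,L2,L3,L6} = {L0}; idom=L0
  L8: preds {L5,L6,L7}: {L0,L2,L5} ∩ {L0,L2,L3,L6} ∩ {L0,L7} = {L0}; idom=L0

Frontier:
  L2←L0: walk · to L0
  L2←L5: walk L5→L2 to L0
  L5←L2: walk · to L2
  L5←L3: walk L3 to L2
  L7←L0: walk · to L0
  L7←L6: walk L6→L3→L2 to L0
  L8←L5: walk L5→L2 to L0
  L8←L6: walk L6→L3→L2 to L0
  L8←L7: walk L7 to L0
  L0 → ∅
  L1 → ∅
  L2 → {L2,L7,L8}
  L3 → {L5,L7,L8}
  L4 → ∅
  L5 → {L2,L8}
  L6 → {L7,L8}
  L7 → {L8}
  L8 → ∅
  L9 → ∅

φ for w: defs {L0,L3,L4,L7,L9}
  DF⁺ = {L2,L5,L7,L8}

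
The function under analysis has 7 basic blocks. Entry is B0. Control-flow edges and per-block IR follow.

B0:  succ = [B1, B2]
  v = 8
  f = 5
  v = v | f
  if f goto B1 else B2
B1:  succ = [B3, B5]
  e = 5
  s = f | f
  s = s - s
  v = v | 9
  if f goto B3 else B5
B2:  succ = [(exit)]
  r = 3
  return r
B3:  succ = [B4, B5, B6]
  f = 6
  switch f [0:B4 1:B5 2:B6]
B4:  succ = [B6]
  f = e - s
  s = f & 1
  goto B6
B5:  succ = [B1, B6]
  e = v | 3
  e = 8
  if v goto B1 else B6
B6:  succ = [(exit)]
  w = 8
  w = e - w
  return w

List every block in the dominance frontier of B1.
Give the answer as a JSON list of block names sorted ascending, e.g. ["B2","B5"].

idom tree: B1←B0 B2←B0 B3←B1 B4←B3 B5←B1 B6←B1
Dom∩ at merges:
  B1: preds {B0,B5}: {B0} ∩ {B0,B1,B5} = {B0}; idom=B0
  B5: preds {B1,B3}: {B0,B1} ∩ {B0,B1,B3} = {B0,B1}; idom=B1
  B6: preds {B3,B4,B5}: {B0,B1,B3} ∩ {B0,B1,B3,B4} ∩ {B0,B1,B5} = {B0,B1}; idom=B1

DF walk-up:
  join B1 pred B0: · stop@B0
  join B1 pred B5: B5→B1 stop@B0
  join B5 pred B1: · stop@B1
  join B5 pred B3: B3 stop@B1
  join B6 pred B3: B3 stop@B1
  join B6 pred B4: B4→B3 stop@B1
  join B6 pred B5: B5 stop@B1
  B0: DF=∅
  B1: DF={B1}
  B2: DF=∅
  B3: DF={B5,B6}
  B4: DF={B6}
  B5: DF={B1,B6}
  B6: DF=∅

DF(B1) = ["B1"]

Answer: ["B1"]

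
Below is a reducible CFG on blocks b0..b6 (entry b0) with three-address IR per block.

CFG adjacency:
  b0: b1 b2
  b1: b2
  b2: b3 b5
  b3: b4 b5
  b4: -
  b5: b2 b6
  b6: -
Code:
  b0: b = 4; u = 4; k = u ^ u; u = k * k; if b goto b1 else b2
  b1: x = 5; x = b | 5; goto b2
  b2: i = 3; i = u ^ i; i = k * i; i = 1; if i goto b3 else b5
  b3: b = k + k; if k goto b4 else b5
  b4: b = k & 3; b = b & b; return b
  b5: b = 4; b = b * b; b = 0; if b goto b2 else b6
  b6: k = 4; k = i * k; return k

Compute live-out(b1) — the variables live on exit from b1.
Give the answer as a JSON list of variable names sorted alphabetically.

Answer: ["k", "u"]

Derivation:
Block summaries:
  b0: def={b,k,u} ue=∅
  b1: def={x} ue={b}
  b2: def={i} ue={k,u}
  b3: def={b} ue={k}
  b4: def={b} ue={k}
  b5: def={b} ue=∅
  b6: def={k} ue={i}

Backward fixpoint:
  live b0: ∅→{b,k,u}
  live b1: {b,k,u}→{k,u}
  live b2: {k,u}→{i,k,u}
  live b3: {i,k,u}→{i,k,u}
  live b4: {k}→∅
  live b5: {i,k,u}→{i,k,u}
  live b6: {i}→∅

live-out(b1) = ["k", "u"]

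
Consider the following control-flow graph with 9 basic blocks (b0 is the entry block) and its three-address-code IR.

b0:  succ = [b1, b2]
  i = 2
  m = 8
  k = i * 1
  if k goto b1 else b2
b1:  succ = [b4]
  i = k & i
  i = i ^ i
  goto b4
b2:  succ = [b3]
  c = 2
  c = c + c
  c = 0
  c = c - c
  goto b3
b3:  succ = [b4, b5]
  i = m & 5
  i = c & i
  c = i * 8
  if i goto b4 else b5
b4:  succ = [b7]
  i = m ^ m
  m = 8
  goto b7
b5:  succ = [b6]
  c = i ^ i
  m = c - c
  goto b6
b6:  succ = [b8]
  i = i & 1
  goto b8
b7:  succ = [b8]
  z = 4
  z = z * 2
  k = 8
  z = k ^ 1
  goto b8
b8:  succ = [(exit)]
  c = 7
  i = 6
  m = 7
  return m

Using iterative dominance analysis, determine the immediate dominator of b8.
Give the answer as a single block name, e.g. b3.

idom tree: b1←b0 b2←b0 b3←b2 b4←b0 b5←b3 b6←b5 b7←b4 b8←b0
Dom∩ at merges:
  b4: preds {b1,b3}: {b0,b1} ∩ {b0,b2,b3} = {b0}; idom=b0
  b8: preds {b6,b7}: {b0,b2,b3,b5,b6} ∩ {b0,b4,b7} = {b0}; idom=b0

idom(b8) = b0

Answer: b0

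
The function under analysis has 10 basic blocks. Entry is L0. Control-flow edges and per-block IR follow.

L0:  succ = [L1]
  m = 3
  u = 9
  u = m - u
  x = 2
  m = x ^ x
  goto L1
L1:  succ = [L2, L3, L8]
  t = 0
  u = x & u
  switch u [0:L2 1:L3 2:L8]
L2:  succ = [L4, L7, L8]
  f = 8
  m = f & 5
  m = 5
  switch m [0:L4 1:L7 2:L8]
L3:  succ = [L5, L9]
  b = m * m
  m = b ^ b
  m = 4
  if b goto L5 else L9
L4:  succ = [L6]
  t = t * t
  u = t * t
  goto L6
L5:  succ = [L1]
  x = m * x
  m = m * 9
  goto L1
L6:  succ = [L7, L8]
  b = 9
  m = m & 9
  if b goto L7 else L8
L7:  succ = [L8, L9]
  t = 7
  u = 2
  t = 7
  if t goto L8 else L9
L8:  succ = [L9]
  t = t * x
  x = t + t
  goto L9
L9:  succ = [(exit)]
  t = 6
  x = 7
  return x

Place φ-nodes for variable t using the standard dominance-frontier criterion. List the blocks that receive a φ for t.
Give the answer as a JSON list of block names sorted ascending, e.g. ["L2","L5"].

Answer: ["L1", "L7", "L8", "L9"]

Working:
idom tree: L1←L0 L2←L1 L3←L1 L4←L2 L5←L3 L6←L4 L7←L2 L8←L1 L9←L1
Join-block Dom:
  L1: preds {L0,L5}: {L0} ∩ {L0,L1,L3,L5} = {L0}; idom=L0
  L7: preds {L2,L6}: {L0,L1,L2} ∩ {L0,L1,L2,L4,L6} = {L0,L1,L2}; idom=L2
  L8: preds {L1,L2,L6,L7}: {L0,L1} ∩ {L0,L1,L2} ∩ {L0,L1,L2,L4,L6} ∩ {L0,L1,L2,L7} = {L0,L1}; idom=L1
  L9: preds {L3,L7,L8}: {L0,L1,L3} ∩ {L0,L1,L2,L7} ∩ {L0,L1,L8} = {L0,L1}; idom=L1

DF derivation:
  L1←L0: walk · to L0
  L1←L5: walk L5→L3→L1 to L0
  L7←L2: walk · to L2
  L7←L6: walk L6→L4 to L2
  L8←L1: walk · to L1
  L8←L2: walk L2 to L1
  L8←L6: walk L6→L4→L2 to L1
  L8←L7: walk L7→L2 to L1
  L9←L3: walk L3 to L1
  L9←L7: walk L7→L2 to L1
  L9←L8: walk L8 to L1
  L0 → ∅
  L1 → {L1}
  L2 → {L8,L9}
  L3 → {L1,L9}
  L4 → {L7,L8}
  L5 → {L1}
  L6 → {L7,L8}
  L7 → {L8,L9}
  L8 → {L9}
  L9 → ∅

φ for t: defs {L1,L4,L7,L8,L9}
  DF⁺ = {L1,L7,L8,L9}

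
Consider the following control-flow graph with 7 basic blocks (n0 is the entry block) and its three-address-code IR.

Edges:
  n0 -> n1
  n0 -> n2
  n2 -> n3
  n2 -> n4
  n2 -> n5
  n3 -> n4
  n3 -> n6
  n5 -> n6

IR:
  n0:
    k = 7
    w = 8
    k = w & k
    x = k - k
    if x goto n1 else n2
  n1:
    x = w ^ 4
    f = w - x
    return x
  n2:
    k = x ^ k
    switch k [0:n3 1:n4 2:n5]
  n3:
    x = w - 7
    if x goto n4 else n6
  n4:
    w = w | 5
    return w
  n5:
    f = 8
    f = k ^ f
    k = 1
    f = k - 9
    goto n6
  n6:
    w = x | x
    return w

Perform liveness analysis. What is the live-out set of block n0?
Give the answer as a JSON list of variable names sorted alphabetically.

Answer: ["k", "w", "x"]

Working:
Per-block:
  n0: def={k,w,x} ue=∅
  n1: def={f,x} ue={w}
  n2: def={k} ue={k,x}
  n3: def={x} ue={w}
  n4: def={w} ue={w}
  n5: def={f,k} ue={k}
  n6: def={w} ue={x}

Liveness:
  n0: in=∅ out={k,w,x}
  n1: in={w} out=∅
  n2: in={k,w,x} out={k,w,x}
  n3: in={w} out={w,x}
  n4: in={w} out=∅
  n5: in={k,x} out={x}
  n6: in={x} out=∅

live-out(n0) = ["k", "w", "x"]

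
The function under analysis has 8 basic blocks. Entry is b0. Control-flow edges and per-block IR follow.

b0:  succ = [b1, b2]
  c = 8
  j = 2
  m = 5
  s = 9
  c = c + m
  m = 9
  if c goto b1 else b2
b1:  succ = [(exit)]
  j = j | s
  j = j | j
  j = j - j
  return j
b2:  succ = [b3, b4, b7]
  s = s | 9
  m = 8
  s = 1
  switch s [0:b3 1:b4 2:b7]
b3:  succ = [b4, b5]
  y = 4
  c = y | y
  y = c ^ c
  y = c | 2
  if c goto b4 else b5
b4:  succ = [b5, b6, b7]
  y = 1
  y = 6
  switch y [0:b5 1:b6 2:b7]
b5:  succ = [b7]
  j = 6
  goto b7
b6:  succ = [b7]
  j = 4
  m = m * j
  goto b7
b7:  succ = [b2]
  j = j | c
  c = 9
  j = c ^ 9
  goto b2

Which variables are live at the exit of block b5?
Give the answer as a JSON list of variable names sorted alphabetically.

Answer: ["c", "j", "s"]

Analysis:
def/use:
  b0 def {c,j,m,s} use ∅
  b1 def {j} use {j,s}
  b2 def {m,s} use {s}
  b3 def {c,y} use ∅
  b4 def {y} use ∅
  b5 def {j} use ∅
  b6 def {j,m} use {m}
  b7 def {c,j} use {c,j}

Backward fixpoint:
  b0: in=∅ out={c,j,s}
  b1: in={j,s} out=∅
  b2: in={c,j,s} out={c,j,m,s}
  b3: in={j,m,s} out={c,j,m,s}
  b4: in={c,j,m,s} out={c,j,m,s}
  b5: in={c,s} out={c,j,s}
  b6: in={c,m,s} out={c,j,s}
  b7: in={c,j,s} out={c,j,s}

live-out(b5) = ["c", "j", "s"]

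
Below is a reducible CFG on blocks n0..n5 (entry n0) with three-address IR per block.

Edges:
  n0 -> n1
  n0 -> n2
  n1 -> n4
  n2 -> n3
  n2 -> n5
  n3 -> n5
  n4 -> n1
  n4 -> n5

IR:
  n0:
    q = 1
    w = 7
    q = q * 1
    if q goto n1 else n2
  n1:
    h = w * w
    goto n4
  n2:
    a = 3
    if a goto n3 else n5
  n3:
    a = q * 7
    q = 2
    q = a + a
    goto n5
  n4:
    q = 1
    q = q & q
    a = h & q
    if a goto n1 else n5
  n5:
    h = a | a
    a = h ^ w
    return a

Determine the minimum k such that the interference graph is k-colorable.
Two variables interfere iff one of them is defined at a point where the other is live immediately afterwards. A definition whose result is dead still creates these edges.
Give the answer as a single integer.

Per-block:
  n0: def={q,w} ue=∅
  n1: def={h} ue={w}
  n2: def={a} ue=∅
  n3: def={a,q} ue={q}
  n4: def={a,q} ue={h}
  n5: def={a,h} ue={a,w}

Live sets:
  n0: in=∅ out={q,w}
  n1: in={w} out={h,w}
  n2: in={q,w} out={a,q,w}
  n3: in={q,w} out={a,w}
  n4: in={h,w} out={a,w}
  n5: in={a,w} out=∅

Conflict graph:
  a — {q,w}
  h — {q,w}
  q — {a,h,w}
  w — {a,h,q}

Registers:
  {a,q,w} pairwise interfere (3-clique) ⇒ χ ≥ 3
  3-colouring: c0={q}  c1={w}  c2={a,h}
  χ = 3

Answer: 3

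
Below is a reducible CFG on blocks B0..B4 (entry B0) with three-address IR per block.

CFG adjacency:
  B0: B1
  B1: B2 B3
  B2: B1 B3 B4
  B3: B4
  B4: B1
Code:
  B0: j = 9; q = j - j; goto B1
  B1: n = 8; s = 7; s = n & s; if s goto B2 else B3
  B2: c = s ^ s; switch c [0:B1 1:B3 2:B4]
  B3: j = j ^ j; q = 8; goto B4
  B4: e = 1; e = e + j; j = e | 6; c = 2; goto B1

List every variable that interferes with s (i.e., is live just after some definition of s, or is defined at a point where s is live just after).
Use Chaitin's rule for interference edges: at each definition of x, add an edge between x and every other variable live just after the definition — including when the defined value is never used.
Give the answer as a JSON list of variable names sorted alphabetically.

Answer: ["j", "n"]

Analysis:
Block summaries:
  B0: def={j,q} ue=∅
  B1: def={n,s} ue=∅
  B2: def={c} ue={s}
  B3: def={j,q} ue={j}
  B4: def={c,e,j} ue={j}

Liveness:
  B0: in=∅ out={j}
  B1: in={j} out={j,s}
  B2: in={j,s} out={j}
  B3: in={j} out={j}
  B4: in={j} out={j}

Interference:
  c: {j}
  e: {j}
  j: {c,e,n,q,s}
  n: {j,s}
  q: {j}
  s: {j,n}

N(s) = ["j", "n"]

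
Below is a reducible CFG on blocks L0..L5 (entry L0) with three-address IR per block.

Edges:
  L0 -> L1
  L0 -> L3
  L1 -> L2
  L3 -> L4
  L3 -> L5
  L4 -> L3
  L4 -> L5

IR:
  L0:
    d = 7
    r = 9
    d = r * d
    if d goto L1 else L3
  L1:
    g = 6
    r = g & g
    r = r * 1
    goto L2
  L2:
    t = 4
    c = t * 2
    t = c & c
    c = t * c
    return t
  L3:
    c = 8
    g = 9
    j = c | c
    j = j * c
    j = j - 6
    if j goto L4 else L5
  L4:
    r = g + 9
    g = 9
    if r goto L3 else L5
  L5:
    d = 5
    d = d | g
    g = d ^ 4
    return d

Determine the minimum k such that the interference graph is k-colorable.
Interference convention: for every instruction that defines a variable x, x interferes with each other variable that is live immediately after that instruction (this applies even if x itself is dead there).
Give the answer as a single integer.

def/use:
  L0: def={d,r} ue=∅
  L1: def={g,r} ue=∅
  L2: def={c,t} ue=∅
  L3: def={c,g,j} ue=∅
  L4: def={g,r} ue={g}
  L5: def={d,g} ue={g}

Live sets:
  L0 li=∅ lo=∅
  L1 li=∅ lo=∅
  L2 li=∅ lo=∅
  L3 li=∅ lo={g}
  L4 li={g} lo={g}
  L5 li={g} lo=∅

Interfere edges:
  c: {g,j,t}
  d: {g,r}
  g: {c,d,j,r}
  j: {c,g}
  r: {d,g}
  t: {c}

Registers:
  lower bound: {c,g,j} mutually conflict ⇒ χ ≥ 3
  assign c→r1 d→r1 g→r0 j→r2 r→r2 t→r0 — no edge inside a register ⇒ χ ≤ 3
  χ = 3

Answer: 3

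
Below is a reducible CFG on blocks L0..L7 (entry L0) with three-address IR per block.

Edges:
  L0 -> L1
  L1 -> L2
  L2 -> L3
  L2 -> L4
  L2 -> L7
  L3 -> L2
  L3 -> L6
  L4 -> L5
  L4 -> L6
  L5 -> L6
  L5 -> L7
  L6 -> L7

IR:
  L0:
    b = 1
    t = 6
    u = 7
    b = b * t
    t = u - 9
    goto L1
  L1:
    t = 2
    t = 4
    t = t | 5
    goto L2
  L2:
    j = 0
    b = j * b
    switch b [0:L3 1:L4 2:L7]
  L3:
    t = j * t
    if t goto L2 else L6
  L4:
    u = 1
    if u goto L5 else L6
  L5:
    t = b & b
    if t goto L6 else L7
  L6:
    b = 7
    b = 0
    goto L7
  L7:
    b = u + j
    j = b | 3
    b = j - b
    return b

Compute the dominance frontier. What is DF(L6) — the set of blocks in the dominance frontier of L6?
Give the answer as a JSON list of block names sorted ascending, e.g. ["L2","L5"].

Answer: ["L7"]

Derivation:
idom tree: L1←L0 L2←L1 L3←L2 L4←L2 L5←L4 L6←L2 L7←L2
Dom∩ at merges:
  L2: preds {L1,L3}: {L0,L1} ∩ {L0,L1,L2,L3} = {L0,L1}; idom=L1
  L6: preds {L3,L4,L5}: {L0,L1,L2,L3} ∩ {L0,L1,L2,L4} ∩ {L0,L1,L2,L4,L5} = {L0,L1,L2}; idom=L2
  L7: preds {L2,L5,L6}: {L0,L1,L2} ∩ {L0,L1,L2,L4,L5} ∩ {L0,L1,L2,L6} = {L0,L1,L2}; idom=L2

DF derivation:
  L2←L1: walk · to L1
  L2←L3: walk L3→L2 to L1
  L6←L3: walk L3 to L2
  L6←L4: walk L4 to L2
  L6←L5: walk L5→L4 to L2
  L7←L2: walk · to L2
  L7←L5: walk L5→L4 to L2
  L7←L6: walk L6 to L2
  L0 → ∅
  L1 → ∅
  L2 → {L2}
  L3 → {L2,L6}
  L4 → {L6,L7}
  L5 → {L6,L7}
  L6 → {L7}
  L7 → ∅

DF(L6) = ["L7"]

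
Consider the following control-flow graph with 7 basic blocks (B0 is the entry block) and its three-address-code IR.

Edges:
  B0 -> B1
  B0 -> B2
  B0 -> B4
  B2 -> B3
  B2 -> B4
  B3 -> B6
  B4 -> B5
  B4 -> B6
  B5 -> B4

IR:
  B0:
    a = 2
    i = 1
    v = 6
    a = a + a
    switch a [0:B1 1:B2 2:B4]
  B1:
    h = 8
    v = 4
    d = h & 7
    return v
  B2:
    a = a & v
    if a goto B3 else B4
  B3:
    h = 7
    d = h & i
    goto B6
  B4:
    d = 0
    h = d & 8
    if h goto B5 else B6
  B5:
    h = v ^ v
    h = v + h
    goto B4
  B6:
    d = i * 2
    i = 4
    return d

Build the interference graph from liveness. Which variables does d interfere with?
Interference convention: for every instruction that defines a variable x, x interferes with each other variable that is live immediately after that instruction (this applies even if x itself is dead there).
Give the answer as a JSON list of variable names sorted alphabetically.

def/use:
  B0: def={a,i,v} ue=∅
  B1: def={d,h,v} ue=∅
  B2: def={a} ue={a,v}
  B3: def={d,h} ue={i}
  B4: def={d,h} ue=∅
  B5: def={h} ue={v}
  B6: def={d,i} ue={i}

Live sets:
  live B0: ∅→{a,i,v}
  live B1: ∅→∅
  live B2: {a,i,v}→{i,v}
  live B3: {i}→{i}
  live B4: {i,v}→{i,v}
  live B5: {i,v}→{i,v}
  live B6: {i}→∅

Interference:
  a: {i,v}
  d: {i,v}
  h: {i,v}
  i: {a,d,h,v}
  v: {a,d,h,i}

N(d) = ["i", "v"]

Answer: ["i", "v"]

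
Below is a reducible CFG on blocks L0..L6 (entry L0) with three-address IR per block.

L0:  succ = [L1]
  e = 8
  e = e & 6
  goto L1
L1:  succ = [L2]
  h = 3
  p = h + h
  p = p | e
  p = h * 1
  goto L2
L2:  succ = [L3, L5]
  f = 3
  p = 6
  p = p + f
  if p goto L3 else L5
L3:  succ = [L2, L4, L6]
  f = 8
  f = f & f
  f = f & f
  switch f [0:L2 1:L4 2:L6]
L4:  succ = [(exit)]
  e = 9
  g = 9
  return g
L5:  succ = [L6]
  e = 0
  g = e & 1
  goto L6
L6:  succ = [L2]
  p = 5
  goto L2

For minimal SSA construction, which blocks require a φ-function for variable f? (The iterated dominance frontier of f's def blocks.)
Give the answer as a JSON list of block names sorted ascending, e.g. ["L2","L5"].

idom tree: L1←L0 L2←L1 L3←L2 L4←L3 L5←L2 L6←L2
Join-block Dom:
  L2: preds {L1,L3,L6}: {L0,L1} ∩ {L0,L1,L2,L3} ∩ {L0,L1,L2,L6} = {L0,L1}; idom=L1
  L6: preds {L3,L5}: {L0,L1,L2,L3} ∩ {L0,L1,L2,L5} = {L0,L1,L2}; idom=L2

Frontier:
  L2←L1: walk · to L1
  L2←L3: walk L3→L2 to L1
  L2←L6: walk L6→L2 to L1
  L6←L3: walk L3 to L2
  L6←L5: walk L5 to L2
  L0: DF=∅
  L1: DF=∅
  L2: DF={L2}
  L3: DF={L2,L6}
  L4: DF=∅
  L5: DF={L6}
  L6: DF={L2}

φ for f: defs {L2,L3}
  DF⁺ = {L2,L6}

Answer: ["L2", "L6"]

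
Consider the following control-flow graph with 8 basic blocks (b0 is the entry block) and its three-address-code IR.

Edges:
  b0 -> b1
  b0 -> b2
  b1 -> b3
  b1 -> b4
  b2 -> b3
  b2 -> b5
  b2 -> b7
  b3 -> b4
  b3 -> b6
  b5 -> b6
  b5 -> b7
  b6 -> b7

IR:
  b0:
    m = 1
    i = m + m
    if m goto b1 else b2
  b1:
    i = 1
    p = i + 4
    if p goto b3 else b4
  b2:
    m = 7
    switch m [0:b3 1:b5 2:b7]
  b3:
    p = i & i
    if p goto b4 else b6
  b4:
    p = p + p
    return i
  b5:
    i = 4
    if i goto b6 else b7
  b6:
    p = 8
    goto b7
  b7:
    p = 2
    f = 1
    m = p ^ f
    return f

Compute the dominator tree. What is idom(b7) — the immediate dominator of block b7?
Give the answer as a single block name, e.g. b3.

Answer: b0

Working:
idom tree: b1←b0 b2←b0 b3←b0 b4←b0 b5←b2 b6←b0 b7←b0
Join-block Dom:
  b3: preds {b1,b2}: {b0,b1} ∩ {b0,b2} = {b0}; idom=b0
  b4: preds {b1,b3}: {b0,b1} ∩ {b0,b3} = {b0}; idom=b0
  b6: preds {b3,b5}: {b0,b3} ∩ {b0,b2,b5} = {b0}; idom=b0
  b7: preds {b2,b5,b6}: {b0,b2} ∩ {b0,b2,b5} ∩ {b0,b6} = {b0}; idom=b0

idom(b7) = b0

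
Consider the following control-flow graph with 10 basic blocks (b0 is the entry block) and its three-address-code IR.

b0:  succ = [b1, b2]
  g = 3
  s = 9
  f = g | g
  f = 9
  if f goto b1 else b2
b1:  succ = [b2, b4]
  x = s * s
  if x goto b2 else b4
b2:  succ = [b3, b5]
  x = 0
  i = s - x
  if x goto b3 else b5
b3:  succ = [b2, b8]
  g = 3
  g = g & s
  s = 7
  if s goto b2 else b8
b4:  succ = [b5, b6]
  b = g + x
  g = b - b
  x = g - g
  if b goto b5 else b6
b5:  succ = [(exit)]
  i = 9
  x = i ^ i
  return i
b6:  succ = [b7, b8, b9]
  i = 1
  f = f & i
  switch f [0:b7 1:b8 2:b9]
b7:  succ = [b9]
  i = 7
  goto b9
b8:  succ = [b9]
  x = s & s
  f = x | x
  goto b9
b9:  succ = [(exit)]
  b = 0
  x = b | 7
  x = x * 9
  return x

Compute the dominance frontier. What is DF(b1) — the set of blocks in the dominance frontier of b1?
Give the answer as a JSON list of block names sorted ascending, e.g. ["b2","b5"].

idom tree: b1←b0 b2←b0 b3←b2 b4←b1 b5←b0 b6←b4 b7←b6 b8←b0 b9←b0
Join-block Dom:
  b2: preds {b0,b1,b3}: {b0} ∩ {b0,b1} ∩ {b0,b2,b3} = {b0}; idom=b0
  b5: preds {b2,b4}: {b0,b2} ∩ {b0,b1,b4} = {b0}; idom=b0
  b8: preds {b3,b6}: {b0,b2,b3} ∩ {b0,b1,b4,b6} = {b0}; idom=b0
  b9: preds {b6,b7,b8}: {b0,b1,b4,b6} ∩ {b0,b1,b4,b6,b7} ∩ {b0,b8} = {b0}; idom=b0

DF derivation:
  b2←b0: walk · to b0
  b2←b1: walk b1 to b0
  b2←b3: walk b3→b2 to b0
  b5←b2: walk b2 to b0
  b5←b4: walk b4→b1 to b0
  b8←b3: walk b3→b2 to b0
  b8←b6: walk b6→b4→b1 to b0
  b9←b6: walk b6→b4→b1 to b0
  b9←b7: walk b7→b6→b4→b1 to b0
  b9←b8: walk b8 to b0
  b0 → ∅
  b1 → {b2,b5,b8,b9}
  b2 → {b2,b5,b8}
  b3 → {b2,b8}
  b4 → {b5,b8,b9}
  b5 → ∅
  b6 → {b8,b9}
  b7 → {b9}
  b8 → {b9}
  b9 → ∅

DF(b1) = ["b2", "b5", "b8", "b9"]

Answer: ["b2", "b5", "b8", "b9"]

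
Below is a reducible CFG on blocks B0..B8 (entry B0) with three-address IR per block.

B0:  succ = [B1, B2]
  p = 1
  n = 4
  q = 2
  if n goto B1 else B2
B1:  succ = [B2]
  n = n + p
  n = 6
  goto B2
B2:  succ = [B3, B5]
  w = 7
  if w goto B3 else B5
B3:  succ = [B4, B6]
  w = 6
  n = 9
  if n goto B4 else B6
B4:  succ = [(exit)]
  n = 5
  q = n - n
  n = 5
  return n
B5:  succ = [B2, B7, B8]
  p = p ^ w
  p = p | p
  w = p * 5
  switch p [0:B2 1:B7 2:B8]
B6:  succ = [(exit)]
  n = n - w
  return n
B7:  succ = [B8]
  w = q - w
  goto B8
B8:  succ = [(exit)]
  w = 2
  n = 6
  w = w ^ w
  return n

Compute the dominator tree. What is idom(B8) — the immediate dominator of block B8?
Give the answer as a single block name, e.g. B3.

idom tree: B1←B0 B2←B0 B3←B2 B4←B3 B5←B2 B6←B3 B7←B5 B8←B5
Dom∩ at merges:
  B2: preds {B0,B1,B5}: {B0} ∩ {B0,B1} ∩ {B0,B2,B5} = {B0}; idom=B0
  B8: preds {B5,B7}: {B0,B2,B5} ∩ {B0,B2,B5,B7} = {B0,B2,B5}; idom=B5

idom(B8) = B5

Answer: B5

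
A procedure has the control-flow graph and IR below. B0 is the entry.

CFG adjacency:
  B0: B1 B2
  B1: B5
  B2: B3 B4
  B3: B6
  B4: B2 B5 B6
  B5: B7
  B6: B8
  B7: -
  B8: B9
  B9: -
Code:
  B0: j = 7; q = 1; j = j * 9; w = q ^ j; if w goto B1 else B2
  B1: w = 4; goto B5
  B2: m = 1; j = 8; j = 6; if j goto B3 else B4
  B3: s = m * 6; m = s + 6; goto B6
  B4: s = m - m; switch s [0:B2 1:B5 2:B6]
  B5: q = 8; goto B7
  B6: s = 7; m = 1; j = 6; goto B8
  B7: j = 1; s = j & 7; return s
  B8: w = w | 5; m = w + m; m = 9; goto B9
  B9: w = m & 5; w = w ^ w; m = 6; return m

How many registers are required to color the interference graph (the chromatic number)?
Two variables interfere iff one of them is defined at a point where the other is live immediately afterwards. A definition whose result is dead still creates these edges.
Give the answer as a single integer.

Per-block:
  B0 def {j,q,w} use ∅
  B1 def {w} use ∅
  B2 def {j,m} use ∅
  B3 def {m,s} use {m}
  B4 def {s} use {m}
  B5 def {q} use ∅
  B6 def {j,m,s} use ∅
  B7 def {j,s} use ∅
  B8 def {m,w} use {m,w}
  B9 def {m,w} use {m}

Backward fixpoint:
  live B0: ∅→{w}
  live B1: ∅→∅
  live B2: {w}→{m,w}
  live B3: {m,w}→{w}
  live B4: {m,w}→{w}
  live B5: ∅→∅
  live B6: {w}→{m,w}
  live B7: ∅→∅
  live B8: {m,w}→{m}
  live B9: {m}→∅

Interfere edges:
  j: {m,q,w}
  m: {j,w}
  q: {j}
  s: {w}
  w: {j,m,s}

Chromatic number:
  clique {j,m,w} ⇒ need ≥ 3
  3-colouring: r0={j,s}  r1={q,w}  r2={m}
  χ = 3

Answer: 3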